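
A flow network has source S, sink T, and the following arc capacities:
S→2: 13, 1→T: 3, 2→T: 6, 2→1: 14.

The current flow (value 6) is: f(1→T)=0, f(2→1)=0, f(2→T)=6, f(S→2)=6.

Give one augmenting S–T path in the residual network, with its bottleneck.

S→2→1→T, bottleneck 3

Residual along S→2→1→T: S→2: 7, 2→1: 14, 1→T: 3.
Bottleneck = min = 3.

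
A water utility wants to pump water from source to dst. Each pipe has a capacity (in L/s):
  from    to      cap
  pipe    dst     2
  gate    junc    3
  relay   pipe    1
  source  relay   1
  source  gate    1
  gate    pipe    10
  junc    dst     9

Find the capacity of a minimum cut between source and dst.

2

Max flow = 2 (via 2 augmenting paths).
In the residual at optimum, the set reachable from source is {source}.
Cut edges: source->gate (cap 1), source->relay (cap 1). Sum = 2.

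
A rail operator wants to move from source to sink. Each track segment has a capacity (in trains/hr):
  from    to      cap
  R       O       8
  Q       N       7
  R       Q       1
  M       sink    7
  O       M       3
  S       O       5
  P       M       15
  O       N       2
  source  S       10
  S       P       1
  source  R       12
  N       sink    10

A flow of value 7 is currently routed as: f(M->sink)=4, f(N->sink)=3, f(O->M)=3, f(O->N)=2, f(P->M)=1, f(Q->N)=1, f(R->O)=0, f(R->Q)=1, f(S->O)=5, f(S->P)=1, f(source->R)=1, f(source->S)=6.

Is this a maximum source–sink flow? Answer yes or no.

Yes

Residual reachable from source: {O, R, S, source}; sink is not reachable.
Saturated cut: S->P, R->Q, O->M, O->N with total capacity 7 = current flow value. Flow is maximum.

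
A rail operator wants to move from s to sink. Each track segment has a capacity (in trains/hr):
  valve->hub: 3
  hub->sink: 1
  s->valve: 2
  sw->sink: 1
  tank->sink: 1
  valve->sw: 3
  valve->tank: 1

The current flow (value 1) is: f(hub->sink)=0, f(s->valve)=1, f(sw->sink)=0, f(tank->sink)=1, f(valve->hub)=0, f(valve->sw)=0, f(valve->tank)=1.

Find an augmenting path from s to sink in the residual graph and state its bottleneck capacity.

Residual along s->valve->hub->sink: s->valve: 1, valve->hub: 3, hub->sink: 1.
Bottleneck = min = 1.

s->valve->hub->sink, bottleneck 1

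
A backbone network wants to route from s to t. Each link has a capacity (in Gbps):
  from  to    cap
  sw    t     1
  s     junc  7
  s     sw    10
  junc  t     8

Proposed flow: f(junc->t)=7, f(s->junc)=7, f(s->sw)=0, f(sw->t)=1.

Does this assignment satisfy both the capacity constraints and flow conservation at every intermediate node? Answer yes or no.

Conservation fails at sw: inflow 0 ≠ outflow 1.

No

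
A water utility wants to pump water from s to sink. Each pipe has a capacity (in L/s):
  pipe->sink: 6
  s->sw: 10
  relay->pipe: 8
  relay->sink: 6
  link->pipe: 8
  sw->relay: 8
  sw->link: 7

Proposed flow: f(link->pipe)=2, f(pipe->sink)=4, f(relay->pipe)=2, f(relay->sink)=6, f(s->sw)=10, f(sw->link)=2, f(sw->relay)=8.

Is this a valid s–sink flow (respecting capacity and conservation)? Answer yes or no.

Every edge has 0 ≤ f(e) ≤ cap(e).
At each intermediate node, inflow equals outflow.

Yes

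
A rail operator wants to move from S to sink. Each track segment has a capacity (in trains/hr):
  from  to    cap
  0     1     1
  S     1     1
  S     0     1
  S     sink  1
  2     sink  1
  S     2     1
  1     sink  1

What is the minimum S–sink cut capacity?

Max flow = 3 (via 3 augmenting paths).
In the residual at optimum, the set reachable from S is {0, 1, S}.
Cut edges: S->2 (cap 1), S->sink (cap 1), 1->sink (cap 1). Sum = 3.

3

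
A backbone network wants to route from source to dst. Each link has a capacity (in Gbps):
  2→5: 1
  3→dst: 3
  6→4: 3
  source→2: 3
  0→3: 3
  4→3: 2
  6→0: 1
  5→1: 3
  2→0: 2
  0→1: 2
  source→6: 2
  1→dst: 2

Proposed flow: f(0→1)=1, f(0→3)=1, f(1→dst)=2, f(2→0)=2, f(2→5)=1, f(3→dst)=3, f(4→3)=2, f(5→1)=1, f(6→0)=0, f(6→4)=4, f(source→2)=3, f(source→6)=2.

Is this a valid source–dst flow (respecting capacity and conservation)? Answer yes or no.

Capacity violated on 6→4: flow 4 > capacity 3.

No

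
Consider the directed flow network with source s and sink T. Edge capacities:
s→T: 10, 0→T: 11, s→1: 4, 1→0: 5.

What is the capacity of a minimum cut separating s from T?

Max flow = 14 (via 2 augmenting paths).
In the residual at optimum, the set reachable from s is {s}.
Cut edges: s→1 (cap 4), s→T (cap 10). Sum = 14.

14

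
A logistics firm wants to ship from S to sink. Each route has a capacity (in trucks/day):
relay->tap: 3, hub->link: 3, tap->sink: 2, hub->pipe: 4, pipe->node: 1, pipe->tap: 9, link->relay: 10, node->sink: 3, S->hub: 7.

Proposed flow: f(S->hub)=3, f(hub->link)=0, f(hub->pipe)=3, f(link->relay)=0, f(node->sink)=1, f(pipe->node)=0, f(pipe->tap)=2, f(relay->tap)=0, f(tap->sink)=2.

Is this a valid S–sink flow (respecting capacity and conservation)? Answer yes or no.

Conservation fails at pipe: inflow 3 ≠ outflow 2.

No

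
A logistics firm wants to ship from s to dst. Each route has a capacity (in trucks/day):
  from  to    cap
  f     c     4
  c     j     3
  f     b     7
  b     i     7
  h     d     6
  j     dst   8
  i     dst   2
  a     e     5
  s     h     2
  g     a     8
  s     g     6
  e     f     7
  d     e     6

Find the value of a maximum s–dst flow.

5

Augment s→g→a→e→f→b→i→dst: bottleneck 2. Total 2.
Augment s→g→a→e→f→c→j→dst: bottleneck 3. Total 5.
No augmenting path remains in the residual graph.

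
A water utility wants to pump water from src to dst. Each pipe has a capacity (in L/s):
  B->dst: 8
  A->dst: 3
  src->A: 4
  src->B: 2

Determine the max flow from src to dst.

5

Augment src->B->dst: bottleneck 2. Total 2.
Augment src->A->dst: bottleneck 3. Total 5.
No augmenting path remains in the residual graph.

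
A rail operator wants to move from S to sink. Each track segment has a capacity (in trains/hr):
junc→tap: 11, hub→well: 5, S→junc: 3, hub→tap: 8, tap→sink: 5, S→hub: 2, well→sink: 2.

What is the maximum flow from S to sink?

5

Augment S→junc→tap→sink: bottleneck 3. Total 3.
Augment S→hub→tap→sink: bottleneck 2. Total 5.
No augmenting path remains in the residual graph.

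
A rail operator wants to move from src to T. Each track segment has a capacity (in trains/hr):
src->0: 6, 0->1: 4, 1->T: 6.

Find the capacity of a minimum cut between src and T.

Max flow = 4 (via 1 augmenting path).
In the residual at optimum, the set reachable from src is {0, src}.
Cut edges: 0->1 (cap 4). Sum = 4.

4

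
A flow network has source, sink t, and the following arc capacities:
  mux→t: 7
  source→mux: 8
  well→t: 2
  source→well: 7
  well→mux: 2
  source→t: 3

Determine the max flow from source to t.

12

Augment source→t: bottleneck 3. Total 3.
Augment source→well→t: bottleneck 2. Total 5.
Augment source→mux→t: bottleneck 7. Total 12.
No augmenting path remains in the residual graph.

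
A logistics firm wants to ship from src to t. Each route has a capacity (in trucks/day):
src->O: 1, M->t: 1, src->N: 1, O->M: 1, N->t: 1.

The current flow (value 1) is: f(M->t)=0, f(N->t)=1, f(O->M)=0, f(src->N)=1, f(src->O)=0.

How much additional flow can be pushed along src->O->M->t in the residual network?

1

Residual capacities along the path: src->O: 1, O->M: 1, M->t: 1.
Minimum is 1.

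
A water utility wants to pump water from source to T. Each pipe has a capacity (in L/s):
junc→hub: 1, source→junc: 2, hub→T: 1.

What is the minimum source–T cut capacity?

1

Max flow = 1 (via 1 augmenting path).
In the residual at optimum, the set reachable from source is {junc, source}.
Cut edges: junc→hub (cap 1). Sum = 1.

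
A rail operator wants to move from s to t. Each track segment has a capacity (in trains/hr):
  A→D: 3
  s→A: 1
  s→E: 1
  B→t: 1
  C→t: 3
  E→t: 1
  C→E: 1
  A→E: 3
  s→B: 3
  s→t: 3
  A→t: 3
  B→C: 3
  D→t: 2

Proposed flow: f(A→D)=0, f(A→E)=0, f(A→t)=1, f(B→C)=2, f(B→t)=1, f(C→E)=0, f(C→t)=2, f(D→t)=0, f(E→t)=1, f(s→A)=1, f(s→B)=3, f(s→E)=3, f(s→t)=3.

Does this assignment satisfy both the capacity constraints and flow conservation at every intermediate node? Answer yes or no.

No

Capacity violated on s→E: flow 3 > capacity 1.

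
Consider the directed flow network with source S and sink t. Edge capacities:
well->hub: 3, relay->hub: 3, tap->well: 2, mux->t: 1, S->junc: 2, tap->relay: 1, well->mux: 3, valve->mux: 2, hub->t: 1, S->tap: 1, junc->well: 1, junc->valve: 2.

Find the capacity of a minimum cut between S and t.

2

Max flow = 2 (via 2 augmenting paths).
In the residual at optimum, the set reachable from S is {S, hub, junc, mux, relay, tap, valve, well}.
Cut edges: mux->t (cap 1), hub->t (cap 1). Sum = 2.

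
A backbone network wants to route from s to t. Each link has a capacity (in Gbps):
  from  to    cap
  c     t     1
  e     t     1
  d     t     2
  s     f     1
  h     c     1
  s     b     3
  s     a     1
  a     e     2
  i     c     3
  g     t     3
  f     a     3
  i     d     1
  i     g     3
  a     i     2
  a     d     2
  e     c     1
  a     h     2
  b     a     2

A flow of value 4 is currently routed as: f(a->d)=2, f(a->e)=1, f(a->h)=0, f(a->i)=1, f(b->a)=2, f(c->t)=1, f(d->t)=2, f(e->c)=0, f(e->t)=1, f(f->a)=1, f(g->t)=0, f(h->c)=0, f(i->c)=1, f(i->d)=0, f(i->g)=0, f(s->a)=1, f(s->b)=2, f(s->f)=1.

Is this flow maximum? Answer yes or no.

Residual reachable from s: {b, s}; t is not reachable.
Saturated cut: s->f, s->a, b->a with total capacity 4 = current flow value. Flow is maximum.

Yes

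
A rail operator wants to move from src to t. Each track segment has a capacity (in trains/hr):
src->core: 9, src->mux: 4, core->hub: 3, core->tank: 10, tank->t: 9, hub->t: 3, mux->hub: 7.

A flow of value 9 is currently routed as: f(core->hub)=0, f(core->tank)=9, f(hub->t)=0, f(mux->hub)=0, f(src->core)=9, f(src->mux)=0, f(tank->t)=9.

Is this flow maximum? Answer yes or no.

No

Residual path src->mux->hub->t has bottleneck 3 > 0.
Pushing 3 along it raises the flow to 12, so the given flow is not maximum.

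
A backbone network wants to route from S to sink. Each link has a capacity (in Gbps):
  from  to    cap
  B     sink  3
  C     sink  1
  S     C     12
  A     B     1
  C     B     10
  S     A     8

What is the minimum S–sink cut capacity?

4

Max flow = 4 (via 2 augmenting paths).
In the residual at optimum, the set reachable from S is {A, B, C, S}.
Cut edges: C→sink (cap 1), B→sink (cap 3). Sum = 4.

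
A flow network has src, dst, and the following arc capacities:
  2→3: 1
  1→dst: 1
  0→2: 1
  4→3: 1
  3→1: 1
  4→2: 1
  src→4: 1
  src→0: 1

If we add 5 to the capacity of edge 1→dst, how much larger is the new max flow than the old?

0

Original max flow = 1.
Edge 1→dst does not cross the min cut (source side {0, 2, 3, 4, src}), so extra capacity there cannot help.
New max flow = 1. Increase = 0.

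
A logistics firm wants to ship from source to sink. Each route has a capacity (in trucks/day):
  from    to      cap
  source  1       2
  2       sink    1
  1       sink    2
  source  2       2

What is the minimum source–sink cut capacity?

3

Max flow = 3 (via 2 augmenting paths).
In the residual at optimum, the set reachable from source is {2, source}.
Cut edges: source->1 (cap 2), 2->sink (cap 1). Sum = 3.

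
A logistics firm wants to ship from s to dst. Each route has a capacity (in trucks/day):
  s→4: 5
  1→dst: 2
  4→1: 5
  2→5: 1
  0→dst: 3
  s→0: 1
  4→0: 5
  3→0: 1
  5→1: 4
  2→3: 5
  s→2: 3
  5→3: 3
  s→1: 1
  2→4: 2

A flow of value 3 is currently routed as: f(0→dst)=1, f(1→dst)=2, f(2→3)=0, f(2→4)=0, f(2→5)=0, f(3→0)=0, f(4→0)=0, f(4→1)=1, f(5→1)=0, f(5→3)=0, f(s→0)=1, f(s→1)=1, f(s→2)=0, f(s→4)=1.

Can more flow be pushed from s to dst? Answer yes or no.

Residual path s→4→0→dst has bottleneck 2 > 0.
Pushing 2 along it raises the flow to 5, so the given flow is not maximum.

Yes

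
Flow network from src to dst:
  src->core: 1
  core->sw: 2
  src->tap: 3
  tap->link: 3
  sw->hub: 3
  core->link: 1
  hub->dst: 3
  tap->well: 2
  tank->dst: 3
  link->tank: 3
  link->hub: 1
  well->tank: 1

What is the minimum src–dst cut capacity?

4

Max flow = 4 (via 3 augmenting paths).
In the residual at optimum, the set reachable from src is {src}.
Cut edges: src->core (cap 1), src->tap (cap 3). Sum = 4.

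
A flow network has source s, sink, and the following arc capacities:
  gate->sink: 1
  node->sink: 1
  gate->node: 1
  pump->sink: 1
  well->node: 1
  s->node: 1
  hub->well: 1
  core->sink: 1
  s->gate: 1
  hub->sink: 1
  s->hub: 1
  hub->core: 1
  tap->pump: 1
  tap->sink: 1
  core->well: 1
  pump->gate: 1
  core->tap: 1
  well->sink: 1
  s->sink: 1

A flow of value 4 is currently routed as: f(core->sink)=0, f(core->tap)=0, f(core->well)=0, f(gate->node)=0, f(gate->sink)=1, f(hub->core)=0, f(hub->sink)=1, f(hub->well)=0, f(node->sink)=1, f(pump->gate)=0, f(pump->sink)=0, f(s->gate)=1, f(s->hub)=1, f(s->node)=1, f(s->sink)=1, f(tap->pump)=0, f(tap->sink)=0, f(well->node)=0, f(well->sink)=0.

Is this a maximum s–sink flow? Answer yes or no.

Residual reachable from s: {s}; sink is not reachable.
Saturated cut: s->hub, s->gate, s->node, s->sink with total capacity 4 = current flow value. Flow is maximum.

Yes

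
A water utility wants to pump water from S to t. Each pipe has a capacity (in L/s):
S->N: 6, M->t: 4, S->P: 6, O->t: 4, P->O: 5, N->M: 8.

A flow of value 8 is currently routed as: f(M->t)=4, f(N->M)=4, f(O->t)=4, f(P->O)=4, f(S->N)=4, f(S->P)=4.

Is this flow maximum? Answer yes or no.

Residual reachable from S: {M, N, O, P, S}; t is not reachable.
Saturated cut: O->t, M->t with total capacity 8 = current flow value. Flow is maximum.

Yes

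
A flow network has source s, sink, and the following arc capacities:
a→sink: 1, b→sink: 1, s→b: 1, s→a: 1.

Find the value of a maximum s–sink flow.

2

Augment s→b→sink: bottleneck 1. Total 1.
Augment s→a→sink: bottleneck 1. Total 2.
No augmenting path remains in the residual graph.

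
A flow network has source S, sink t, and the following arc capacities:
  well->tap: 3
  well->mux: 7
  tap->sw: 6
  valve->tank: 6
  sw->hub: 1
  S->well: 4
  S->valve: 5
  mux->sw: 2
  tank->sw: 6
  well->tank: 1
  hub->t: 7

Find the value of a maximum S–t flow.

1

Augment S->valve->tank->sw->hub->t: bottleneck 1. Total 1.
No augmenting path remains in the residual graph.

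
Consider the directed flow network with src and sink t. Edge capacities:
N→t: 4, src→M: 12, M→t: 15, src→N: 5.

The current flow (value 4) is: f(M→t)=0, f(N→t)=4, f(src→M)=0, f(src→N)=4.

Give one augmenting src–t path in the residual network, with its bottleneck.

src→M→t, bottleneck 12

Residual along src→M→t: src→M: 12, M→t: 15.
Bottleneck = min = 12.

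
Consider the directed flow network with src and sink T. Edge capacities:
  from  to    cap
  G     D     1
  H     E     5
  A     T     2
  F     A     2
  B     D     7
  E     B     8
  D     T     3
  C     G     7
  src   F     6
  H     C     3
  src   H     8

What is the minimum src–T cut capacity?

5

Max flow = 5 (via 2 augmenting paths).
In the residual at optimum, the set reachable from src is {B, C, D, E, F, G, H, src}.
Cut edges: F->A (cap 2), D->T (cap 3). Sum = 5.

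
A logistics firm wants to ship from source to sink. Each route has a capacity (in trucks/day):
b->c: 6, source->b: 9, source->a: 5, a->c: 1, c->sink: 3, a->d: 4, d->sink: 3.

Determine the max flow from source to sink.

6

Augment source->b->c->sink: bottleneck 3. Total 3.
Augment source->a->d->sink: bottleneck 3. Total 6.
No augmenting path remains in the residual graph.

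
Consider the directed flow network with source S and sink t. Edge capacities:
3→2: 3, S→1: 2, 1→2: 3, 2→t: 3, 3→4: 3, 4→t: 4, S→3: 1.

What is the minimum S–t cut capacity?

Max flow = 3 (via 2 augmenting paths).
In the residual at optimum, the set reachable from S is {S}.
Cut edges: S→1 (cap 2), S→3 (cap 1). Sum = 3.

3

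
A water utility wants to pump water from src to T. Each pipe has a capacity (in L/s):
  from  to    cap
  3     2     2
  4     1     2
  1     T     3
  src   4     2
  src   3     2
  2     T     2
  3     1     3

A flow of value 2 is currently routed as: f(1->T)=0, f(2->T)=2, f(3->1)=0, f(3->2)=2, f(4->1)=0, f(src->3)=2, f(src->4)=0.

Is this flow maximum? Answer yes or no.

Residual path src->4->1->T has bottleneck 2 > 0.
Pushing 2 along it raises the flow to 4, so the given flow is not maximum.

No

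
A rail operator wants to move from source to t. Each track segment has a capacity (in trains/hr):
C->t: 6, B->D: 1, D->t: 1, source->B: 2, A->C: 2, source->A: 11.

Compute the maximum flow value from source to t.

3

Augment source->A->C->t: bottleneck 2. Total 2.
Augment source->B->D->t: bottleneck 1. Total 3.
No augmenting path remains in the residual graph.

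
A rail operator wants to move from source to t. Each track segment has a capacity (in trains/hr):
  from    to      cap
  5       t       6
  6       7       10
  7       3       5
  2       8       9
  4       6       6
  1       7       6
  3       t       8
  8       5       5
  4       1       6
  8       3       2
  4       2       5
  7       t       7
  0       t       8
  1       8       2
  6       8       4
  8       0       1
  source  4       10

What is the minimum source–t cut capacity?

10

Max flow = 10 (via 4 augmenting paths).
In the residual at optimum, the set reachable from source is {source}.
Cut edges: source→4 (cap 10). Sum = 10.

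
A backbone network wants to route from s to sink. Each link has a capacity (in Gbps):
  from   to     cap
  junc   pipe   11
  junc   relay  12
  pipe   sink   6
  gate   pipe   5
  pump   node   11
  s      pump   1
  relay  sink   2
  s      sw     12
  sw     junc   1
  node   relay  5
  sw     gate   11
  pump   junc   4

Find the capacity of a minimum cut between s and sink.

Max flow = 7 (via 3 augmenting paths).
In the residual at optimum, the set reachable from s is {gate, s, sw}.
Cut edges: s->pump (cap 1), sw->junc (cap 1), gate->pipe (cap 5). Sum = 7.

7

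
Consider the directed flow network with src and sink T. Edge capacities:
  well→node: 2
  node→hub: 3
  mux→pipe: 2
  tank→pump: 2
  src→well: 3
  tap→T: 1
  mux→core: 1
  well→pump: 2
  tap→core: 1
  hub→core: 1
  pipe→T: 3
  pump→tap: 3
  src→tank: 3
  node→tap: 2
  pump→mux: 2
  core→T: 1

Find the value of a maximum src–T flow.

Augment src→well→node→tap→T: bottleneck 1. Total 1.
Augment src→well→node→tap→core→T: bottleneck 1. Total 2.
Augment src→well→pump→mux→pipe→T: bottleneck 1. Total 3.
Augment src→tank→pump→mux→pipe→T: bottleneck 1. Total 4.
No augmenting path remains in the residual graph.

4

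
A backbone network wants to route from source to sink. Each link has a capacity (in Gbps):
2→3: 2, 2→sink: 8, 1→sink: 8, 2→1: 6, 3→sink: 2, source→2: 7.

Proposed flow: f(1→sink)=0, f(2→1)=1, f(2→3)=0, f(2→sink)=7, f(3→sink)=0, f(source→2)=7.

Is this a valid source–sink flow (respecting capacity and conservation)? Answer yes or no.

Conservation fails at 2: inflow 7 ≠ outflow 8.

No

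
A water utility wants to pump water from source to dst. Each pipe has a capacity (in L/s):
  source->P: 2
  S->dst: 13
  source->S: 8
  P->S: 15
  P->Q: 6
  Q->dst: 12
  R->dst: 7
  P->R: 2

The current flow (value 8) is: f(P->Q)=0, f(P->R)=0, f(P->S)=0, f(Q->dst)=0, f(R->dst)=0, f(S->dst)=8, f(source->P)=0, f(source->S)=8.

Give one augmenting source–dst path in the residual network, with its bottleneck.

Residual along source->P->S->dst: source->P: 2, P->S: 15, S->dst: 5.
Bottleneck = min = 2.

source->P->S->dst, bottleneck 2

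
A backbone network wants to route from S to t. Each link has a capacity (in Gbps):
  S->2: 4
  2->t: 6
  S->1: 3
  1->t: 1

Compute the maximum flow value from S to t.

5

Augment S->2->t: bottleneck 4. Total 4.
Augment S->1->t: bottleneck 1. Total 5.
No augmenting path remains in the residual graph.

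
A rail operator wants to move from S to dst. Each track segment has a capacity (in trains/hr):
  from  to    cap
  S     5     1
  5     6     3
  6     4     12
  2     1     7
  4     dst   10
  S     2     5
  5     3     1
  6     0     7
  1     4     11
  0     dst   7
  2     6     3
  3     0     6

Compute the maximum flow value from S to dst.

6

Augment S->2->1->4->dst: bottleneck 5. Total 5.
Augment S->5->6->4->dst: bottleneck 1. Total 6.
No augmenting path remains in the residual graph.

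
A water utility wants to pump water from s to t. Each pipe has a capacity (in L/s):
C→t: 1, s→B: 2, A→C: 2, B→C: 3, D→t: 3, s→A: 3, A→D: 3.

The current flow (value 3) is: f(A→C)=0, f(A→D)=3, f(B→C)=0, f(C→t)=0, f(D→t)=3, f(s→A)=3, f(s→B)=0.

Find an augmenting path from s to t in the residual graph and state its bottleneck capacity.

s→B→C→t, bottleneck 1

Residual along s→B→C→t: s→B: 2, B→C: 3, C→t: 1.
Bottleneck = min = 1.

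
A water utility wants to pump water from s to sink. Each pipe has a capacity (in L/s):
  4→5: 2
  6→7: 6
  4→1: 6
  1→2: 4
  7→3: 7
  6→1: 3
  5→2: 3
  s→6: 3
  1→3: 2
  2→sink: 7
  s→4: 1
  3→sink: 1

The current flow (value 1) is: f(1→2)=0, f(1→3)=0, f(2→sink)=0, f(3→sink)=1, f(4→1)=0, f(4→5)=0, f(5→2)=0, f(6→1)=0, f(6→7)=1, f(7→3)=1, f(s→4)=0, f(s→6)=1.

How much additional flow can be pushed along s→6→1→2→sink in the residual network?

Residual capacities along the path: s→6: 2, 6→1: 3, 1→2: 4, 2→sink: 7.
Minimum is 2.

2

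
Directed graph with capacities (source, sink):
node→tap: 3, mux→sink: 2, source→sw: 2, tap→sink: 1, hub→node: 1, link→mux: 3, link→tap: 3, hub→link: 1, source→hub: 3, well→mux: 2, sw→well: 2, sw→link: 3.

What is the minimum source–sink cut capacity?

Max flow = 3 (via 3 augmenting paths).
In the residual at optimum, the set reachable from source is {hub, link, mux, node, source, sw, tap, well}.
Cut edges: tap→sink (cap 1), mux→sink (cap 2). Sum = 3.

3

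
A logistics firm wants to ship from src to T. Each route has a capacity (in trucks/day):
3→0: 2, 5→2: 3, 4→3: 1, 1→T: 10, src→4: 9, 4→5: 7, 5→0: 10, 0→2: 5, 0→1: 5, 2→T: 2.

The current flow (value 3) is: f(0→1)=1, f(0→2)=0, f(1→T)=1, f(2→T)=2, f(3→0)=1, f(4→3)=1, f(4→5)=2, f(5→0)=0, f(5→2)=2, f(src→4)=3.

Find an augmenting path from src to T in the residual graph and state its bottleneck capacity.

Residual along src→4→5→0→1→T: src→4: 6, 4→5: 5, 5→0: 10, 0→1: 4, 1→T: 9.
Bottleneck = min = 4.

src→4→5→0→1→T, bottleneck 4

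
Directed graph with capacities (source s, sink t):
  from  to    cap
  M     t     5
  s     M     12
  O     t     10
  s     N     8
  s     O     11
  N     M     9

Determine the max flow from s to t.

Augment s->M->t: bottleneck 5. Total 5.
Augment s->O->t: bottleneck 10. Total 15.
No augmenting path remains in the residual graph.

15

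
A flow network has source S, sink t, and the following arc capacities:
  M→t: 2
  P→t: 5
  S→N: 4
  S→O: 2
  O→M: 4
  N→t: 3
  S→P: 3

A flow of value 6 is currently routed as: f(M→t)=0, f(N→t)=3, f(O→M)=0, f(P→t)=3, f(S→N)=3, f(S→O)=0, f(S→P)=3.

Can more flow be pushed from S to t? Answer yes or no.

Yes

Residual path S→O→M→t has bottleneck 2 > 0.
Pushing 2 along it raises the flow to 8, so the given flow is not maximum.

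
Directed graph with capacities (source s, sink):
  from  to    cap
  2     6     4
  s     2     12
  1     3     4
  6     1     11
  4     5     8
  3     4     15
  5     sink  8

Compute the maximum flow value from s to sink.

4

Augment s→2→6→1→3→4→5→sink: bottleneck 4. Total 4.
No augmenting path remains in the residual graph.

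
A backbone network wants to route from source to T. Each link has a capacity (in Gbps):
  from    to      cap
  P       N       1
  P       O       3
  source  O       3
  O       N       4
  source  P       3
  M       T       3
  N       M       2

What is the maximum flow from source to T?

Augment source→P→N→M→T: bottleneck 1. Total 1.
Augment source→O→N→M→T: bottleneck 1. Total 2.
No augmenting path remains in the residual graph.

2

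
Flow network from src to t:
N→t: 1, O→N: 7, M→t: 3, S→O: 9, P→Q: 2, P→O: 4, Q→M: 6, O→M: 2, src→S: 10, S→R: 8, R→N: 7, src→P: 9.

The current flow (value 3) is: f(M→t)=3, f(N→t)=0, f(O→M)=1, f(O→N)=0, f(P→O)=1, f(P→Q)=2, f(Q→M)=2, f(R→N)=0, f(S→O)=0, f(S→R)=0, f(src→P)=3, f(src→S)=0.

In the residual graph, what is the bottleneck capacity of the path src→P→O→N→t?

Residual capacities along the path: src→P: 6, P→O: 3, O→N: 7, N→t: 1.
Minimum is 1.

1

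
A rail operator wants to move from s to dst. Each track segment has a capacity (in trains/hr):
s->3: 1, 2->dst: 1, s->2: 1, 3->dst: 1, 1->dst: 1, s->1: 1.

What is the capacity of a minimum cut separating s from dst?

Max flow = 3 (via 3 augmenting paths).
In the residual at optimum, the set reachable from s is {s}.
Cut edges: s->1 (cap 1), s->3 (cap 1), s->2 (cap 1). Sum = 3.

3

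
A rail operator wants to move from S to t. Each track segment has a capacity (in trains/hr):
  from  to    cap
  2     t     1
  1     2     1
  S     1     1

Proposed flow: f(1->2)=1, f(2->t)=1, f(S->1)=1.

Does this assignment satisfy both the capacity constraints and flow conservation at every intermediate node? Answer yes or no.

Every edge has 0 ≤ f(e) ≤ cap(e).
At each intermediate node, inflow equals outflow.

Yes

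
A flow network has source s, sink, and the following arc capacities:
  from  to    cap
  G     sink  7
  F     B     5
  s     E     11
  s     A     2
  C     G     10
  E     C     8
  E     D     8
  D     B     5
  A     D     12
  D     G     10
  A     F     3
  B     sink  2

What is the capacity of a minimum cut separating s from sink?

Max flow = 9 (via 2 augmenting paths).
In the residual at optimum, the set reachable from s is {A, B, C, D, E, F, G, s}.
Cut edges: G→sink (cap 7), B→sink (cap 2). Sum = 9.

9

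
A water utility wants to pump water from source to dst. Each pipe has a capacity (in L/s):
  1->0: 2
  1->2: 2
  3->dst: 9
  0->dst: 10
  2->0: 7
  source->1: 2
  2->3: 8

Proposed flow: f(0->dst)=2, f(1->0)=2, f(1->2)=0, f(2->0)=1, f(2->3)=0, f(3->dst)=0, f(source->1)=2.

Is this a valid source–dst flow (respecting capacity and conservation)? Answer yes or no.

Conservation fails at 2: inflow 0 ≠ outflow 1.

No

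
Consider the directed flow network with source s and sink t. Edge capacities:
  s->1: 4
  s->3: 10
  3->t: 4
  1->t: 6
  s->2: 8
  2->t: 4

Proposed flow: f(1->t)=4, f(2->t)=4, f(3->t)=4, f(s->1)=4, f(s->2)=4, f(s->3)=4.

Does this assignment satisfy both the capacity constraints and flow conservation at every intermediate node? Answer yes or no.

Every edge has 0 ≤ f(e) ≤ cap(e).
At each intermediate node, inflow equals outflow.

Yes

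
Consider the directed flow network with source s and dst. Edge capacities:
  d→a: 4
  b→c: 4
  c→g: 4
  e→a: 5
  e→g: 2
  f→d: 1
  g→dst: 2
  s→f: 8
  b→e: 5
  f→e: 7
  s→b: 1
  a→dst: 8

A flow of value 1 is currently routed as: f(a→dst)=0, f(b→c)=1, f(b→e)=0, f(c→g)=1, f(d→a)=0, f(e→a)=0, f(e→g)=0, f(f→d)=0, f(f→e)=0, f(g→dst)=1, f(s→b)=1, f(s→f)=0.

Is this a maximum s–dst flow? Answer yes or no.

Residual path s→f→e→g→dst has bottleneck 1 > 0.
Pushing 1 along it raises the flow to 2, so the given flow is not maximum.

No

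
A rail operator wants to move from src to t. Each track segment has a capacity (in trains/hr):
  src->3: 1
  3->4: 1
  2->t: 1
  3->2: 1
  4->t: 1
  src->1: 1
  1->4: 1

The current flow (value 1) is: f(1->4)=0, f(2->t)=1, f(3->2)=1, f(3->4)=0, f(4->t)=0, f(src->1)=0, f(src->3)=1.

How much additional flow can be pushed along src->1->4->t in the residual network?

1

Residual capacities along the path: src->1: 1, 1->4: 1, 4->t: 1.
Minimum is 1.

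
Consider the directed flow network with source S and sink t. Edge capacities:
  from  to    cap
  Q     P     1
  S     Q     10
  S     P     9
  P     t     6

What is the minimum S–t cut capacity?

6

Max flow = 6 (via 1 augmenting path).
In the residual at optimum, the set reachable from S is {P, Q, S}.
Cut edges: P→t (cap 6). Sum = 6.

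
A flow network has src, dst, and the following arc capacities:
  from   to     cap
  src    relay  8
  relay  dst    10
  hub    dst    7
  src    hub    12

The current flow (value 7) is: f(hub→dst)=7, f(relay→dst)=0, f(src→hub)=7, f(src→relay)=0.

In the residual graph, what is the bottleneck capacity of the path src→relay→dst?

Residual capacities along the path: src→relay: 8, relay→dst: 10.
Minimum is 8.

8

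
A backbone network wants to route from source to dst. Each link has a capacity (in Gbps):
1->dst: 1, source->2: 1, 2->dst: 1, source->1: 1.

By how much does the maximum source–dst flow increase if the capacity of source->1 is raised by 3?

Original max flow = 2.
Even with extra capacity on source->1, another cut of capacity 2 remains binding.
New max flow = 2. Increase = 0.

0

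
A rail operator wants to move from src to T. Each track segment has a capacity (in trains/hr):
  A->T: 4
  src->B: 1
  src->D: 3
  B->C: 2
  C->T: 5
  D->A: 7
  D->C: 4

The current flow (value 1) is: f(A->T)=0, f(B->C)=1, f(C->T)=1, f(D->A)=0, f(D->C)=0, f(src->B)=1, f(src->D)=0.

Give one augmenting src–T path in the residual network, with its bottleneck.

src->D->C->T, bottleneck 3

Residual along src->D->C->T: src->D: 3, D->C: 4, C->T: 4.
Bottleneck = min = 3.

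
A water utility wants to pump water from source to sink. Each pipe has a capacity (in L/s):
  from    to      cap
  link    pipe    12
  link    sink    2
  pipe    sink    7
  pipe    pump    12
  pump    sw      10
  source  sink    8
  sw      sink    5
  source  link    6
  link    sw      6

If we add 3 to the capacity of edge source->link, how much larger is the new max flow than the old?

3

Original max flow = 14.
After raising cap(source->link), augmenting paths through that edge carry 3 more units.
New max flow = 17. Increase = 3.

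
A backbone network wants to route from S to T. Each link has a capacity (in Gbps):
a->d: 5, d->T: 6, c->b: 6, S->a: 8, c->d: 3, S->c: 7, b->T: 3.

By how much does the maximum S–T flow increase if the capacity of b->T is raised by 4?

Original max flow = 9.
After raising cap(b->T), augmenting paths through that edge carry 3 more units.
New max flow = 12. Increase = 3.

3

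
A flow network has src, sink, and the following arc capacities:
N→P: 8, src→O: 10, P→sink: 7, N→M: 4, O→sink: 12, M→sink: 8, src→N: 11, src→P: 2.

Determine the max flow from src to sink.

21

Augment src→O→sink: bottleneck 10. Total 10.
Augment src→P→sink: bottleneck 2. Total 12.
Augment src→N→M→sink: bottleneck 4. Total 16.
Augment src→N→P→sink: bottleneck 5. Total 21.
No augmenting path remains in the residual graph.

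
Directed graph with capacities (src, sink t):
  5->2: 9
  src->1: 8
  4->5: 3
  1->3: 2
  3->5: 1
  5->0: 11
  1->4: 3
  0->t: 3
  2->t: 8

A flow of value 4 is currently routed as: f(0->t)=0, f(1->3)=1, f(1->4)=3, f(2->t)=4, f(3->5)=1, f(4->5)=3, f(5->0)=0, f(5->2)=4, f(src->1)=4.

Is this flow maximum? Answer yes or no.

Residual reachable from src: {1, 3, src}; t is not reachable.
Saturated cut: 1->4, 3->5 with total capacity 4 = current flow value. Flow is maximum.

Yes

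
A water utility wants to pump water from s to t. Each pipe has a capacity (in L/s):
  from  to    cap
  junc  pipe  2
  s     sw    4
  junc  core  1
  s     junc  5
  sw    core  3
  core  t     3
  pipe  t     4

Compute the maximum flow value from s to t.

5

Augment s->sw->core->t: bottleneck 3. Total 3.
Augment s->junc->pipe->t: bottleneck 2. Total 5.
No augmenting path remains in the residual graph.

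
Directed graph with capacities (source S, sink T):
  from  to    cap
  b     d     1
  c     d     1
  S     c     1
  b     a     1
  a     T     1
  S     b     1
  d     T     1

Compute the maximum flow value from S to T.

Augment S->b->a->T: bottleneck 1. Total 1.
Augment S->c->d->T: bottleneck 1. Total 2.
No augmenting path remains in the residual graph.

2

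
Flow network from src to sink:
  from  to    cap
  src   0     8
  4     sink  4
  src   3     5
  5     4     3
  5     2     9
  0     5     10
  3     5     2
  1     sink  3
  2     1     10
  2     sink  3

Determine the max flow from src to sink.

9

Augment src->3->5->2->sink: bottleneck 2. Total 2.
Augment src->0->5->2->sink: bottleneck 1. Total 3.
Augment src->0->5->4->sink: bottleneck 3. Total 6.
Augment src->0->5->2->1->sink: bottleneck 3. Total 9.
No augmenting path remains in the residual graph.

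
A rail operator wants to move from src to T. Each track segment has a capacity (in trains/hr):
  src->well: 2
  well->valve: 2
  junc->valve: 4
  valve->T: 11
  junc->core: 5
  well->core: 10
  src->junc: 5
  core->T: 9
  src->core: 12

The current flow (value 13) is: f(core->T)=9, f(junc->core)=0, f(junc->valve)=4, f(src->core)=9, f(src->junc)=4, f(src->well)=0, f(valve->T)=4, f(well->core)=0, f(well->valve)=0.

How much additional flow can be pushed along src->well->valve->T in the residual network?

2

Residual capacities along the path: src->well: 2, well->valve: 2, valve->T: 7.
Minimum is 2.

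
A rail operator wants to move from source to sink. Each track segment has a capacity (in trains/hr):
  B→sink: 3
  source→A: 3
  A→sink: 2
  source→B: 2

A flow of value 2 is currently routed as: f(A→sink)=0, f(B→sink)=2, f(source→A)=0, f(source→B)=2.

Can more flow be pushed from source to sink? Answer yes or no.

Residual path source→A→sink has bottleneck 2 > 0.
Pushing 2 along it raises the flow to 4, so the given flow is not maximum.

Yes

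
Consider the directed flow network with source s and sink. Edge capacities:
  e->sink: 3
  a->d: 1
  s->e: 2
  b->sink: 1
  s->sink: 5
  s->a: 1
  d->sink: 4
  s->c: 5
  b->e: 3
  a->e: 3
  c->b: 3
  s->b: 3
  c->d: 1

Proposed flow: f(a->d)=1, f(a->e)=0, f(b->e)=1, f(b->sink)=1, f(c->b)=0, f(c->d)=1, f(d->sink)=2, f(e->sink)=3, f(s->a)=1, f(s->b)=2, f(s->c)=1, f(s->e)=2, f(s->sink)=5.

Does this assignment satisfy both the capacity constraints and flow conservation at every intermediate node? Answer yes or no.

Yes

Every edge has 0 ≤ f(e) ≤ cap(e).
At each intermediate node, inflow equals outflow.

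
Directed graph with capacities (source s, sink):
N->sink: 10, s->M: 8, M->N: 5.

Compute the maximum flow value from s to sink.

5

Augment s->M->N->sink: bottleneck 5. Total 5.
No augmenting path remains in the residual graph.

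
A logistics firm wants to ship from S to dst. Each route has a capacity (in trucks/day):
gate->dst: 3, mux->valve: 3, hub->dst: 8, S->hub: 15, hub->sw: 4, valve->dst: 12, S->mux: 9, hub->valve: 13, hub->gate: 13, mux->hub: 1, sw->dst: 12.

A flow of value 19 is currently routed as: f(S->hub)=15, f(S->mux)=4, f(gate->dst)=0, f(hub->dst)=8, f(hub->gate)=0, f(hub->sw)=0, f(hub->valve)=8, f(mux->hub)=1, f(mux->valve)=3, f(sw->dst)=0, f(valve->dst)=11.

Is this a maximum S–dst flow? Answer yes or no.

Residual reachable from S: {S, mux}; dst is not reachable.
Saturated cut: S->hub, mux->hub, mux->valve with total capacity 19 = current flow value. Flow is maximum.

Yes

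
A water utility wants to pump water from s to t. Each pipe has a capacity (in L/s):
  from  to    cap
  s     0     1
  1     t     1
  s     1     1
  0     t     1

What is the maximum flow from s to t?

Augment s→1→t: bottleneck 1. Total 1.
Augment s→0→t: bottleneck 1. Total 2.
No augmenting path remains in the residual graph.

2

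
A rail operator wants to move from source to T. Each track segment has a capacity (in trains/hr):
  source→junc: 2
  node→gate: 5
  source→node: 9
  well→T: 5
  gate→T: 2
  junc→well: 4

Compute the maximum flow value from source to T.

Augment source→junc→well→T: bottleneck 2. Total 2.
Augment source→node→gate→T: bottleneck 2. Total 4.
No augmenting path remains in the residual graph.

4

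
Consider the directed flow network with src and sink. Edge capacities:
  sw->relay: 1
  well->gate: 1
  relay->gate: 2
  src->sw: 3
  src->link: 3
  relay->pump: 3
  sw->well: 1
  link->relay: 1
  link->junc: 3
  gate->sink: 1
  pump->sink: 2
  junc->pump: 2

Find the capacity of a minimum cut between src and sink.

3

Max flow = 3 (via 2 augmenting paths).
In the residual at optimum, the set reachable from src is {gate, junc, link, pump, relay, src, sw, well}.
Cut edges: pump->sink (cap 2), gate->sink (cap 1). Sum = 3.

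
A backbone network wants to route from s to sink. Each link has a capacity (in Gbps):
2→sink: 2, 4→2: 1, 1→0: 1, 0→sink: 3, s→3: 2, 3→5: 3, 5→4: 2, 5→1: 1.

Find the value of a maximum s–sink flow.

Augment s→3→5→1→0→sink: bottleneck 1. Total 1.
Augment s→3→5→4→2→sink: bottleneck 1. Total 2.
No augmenting path remains in the residual graph.

2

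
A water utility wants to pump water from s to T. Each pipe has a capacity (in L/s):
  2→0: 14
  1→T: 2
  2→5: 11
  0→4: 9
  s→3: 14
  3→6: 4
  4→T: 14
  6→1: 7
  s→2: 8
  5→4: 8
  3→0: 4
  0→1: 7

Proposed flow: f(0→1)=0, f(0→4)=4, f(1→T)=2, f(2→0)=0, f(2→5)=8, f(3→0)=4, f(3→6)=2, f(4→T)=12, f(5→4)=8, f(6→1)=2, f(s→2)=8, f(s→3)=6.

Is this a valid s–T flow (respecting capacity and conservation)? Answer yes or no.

Every edge has 0 ≤ f(e) ≤ cap(e).
At each intermediate node, inflow equals outflow.

Yes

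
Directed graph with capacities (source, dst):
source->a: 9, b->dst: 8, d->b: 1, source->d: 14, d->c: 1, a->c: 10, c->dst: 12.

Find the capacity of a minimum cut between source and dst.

11

Max flow = 11 (via 3 augmenting paths).
In the residual at optimum, the set reachable from source is {d, source}.
Cut edges: source->a (cap 9), d->c (cap 1), d->b (cap 1). Sum = 11.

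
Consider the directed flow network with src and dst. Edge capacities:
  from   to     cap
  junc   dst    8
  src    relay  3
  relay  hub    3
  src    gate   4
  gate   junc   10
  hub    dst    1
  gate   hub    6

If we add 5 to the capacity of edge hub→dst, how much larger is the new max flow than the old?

Original max flow = 5.
After raising cap(hub→dst), augmenting paths through that edge carry 2 more units.
New max flow = 7. Increase = 2.

2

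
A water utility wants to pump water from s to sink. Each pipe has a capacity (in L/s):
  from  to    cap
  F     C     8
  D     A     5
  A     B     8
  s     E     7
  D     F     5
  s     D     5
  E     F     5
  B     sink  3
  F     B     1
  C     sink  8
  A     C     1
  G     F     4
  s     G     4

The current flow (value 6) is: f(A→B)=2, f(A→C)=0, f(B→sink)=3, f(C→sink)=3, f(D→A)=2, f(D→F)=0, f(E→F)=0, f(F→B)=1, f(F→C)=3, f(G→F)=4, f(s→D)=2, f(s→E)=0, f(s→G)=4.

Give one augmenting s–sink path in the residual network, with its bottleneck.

s→D→A→C→sink, bottleneck 1

Residual along s→D→A→C→sink: s→D: 3, D→A: 3, A→C: 1, C→sink: 5.
Bottleneck = min = 1.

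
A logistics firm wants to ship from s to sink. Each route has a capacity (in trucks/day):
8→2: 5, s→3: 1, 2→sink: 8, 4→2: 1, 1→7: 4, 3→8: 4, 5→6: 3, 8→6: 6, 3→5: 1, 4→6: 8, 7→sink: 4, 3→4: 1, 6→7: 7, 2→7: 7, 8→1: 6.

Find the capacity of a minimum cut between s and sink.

1

Max flow = 1 (via 1 augmenting path).
In the residual at optimum, the set reachable from s is {s}.
Cut edges: s→3 (cap 1). Sum = 1.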